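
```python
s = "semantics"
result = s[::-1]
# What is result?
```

s has length 9. The slice s[::-1] selects indices [8, 7, 6, 5, 4, 3, 2, 1, 0] (8->'s', 7->'c', 6->'i', 5->'t', 4->'n', 3->'a', 2->'m', 1->'e', 0->'s'), giving 'scitnames'.

'scitnames'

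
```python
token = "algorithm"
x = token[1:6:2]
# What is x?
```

token has length 9. The slice token[1:6:2] selects indices [1, 3, 5] (1->'l', 3->'o', 5->'i'), giving 'loi'.

'loi'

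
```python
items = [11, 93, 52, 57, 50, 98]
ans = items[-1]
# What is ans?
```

items has length 6. Negative index -1 maps to positive index 6 + (-1) = 5. items[5] = 98.

98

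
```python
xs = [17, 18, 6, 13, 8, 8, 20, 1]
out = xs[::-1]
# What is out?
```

xs has length 8. The slice xs[::-1] selects indices [7, 6, 5, 4, 3, 2, 1, 0] (7->1, 6->20, 5->8, 4->8, 3->13, 2->6, 1->18, 0->17), giving [1, 20, 8, 8, 13, 6, 18, 17].

[1, 20, 8, 8, 13, 6, 18, 17]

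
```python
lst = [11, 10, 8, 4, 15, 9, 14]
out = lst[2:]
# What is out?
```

lst has length 7. The slice lst[2:] selects indices [2, 3, 4, 5, 6] (2->8, 3->4, 4->15, 5->9, 6->14), giving [8, 4, 15, 9, 14].

[8, 4, 15, 9, 14]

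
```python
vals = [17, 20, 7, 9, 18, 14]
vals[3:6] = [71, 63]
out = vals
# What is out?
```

vals starts as [17, 20, 7, 9, 18, 14] (length 6). The slice vals[3:6] covers indices [3, 4, 5] with values [9, 18, 14]. Replacing that slice with [71, 63] (different length) produces [17, 20, 7, 71, 63].

[17, 20, 7, 71, 63]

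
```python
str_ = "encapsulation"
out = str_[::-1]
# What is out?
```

str_ has length 13. The slice str_[::-1] selects indices [12, 11, 10, 9, 8, 7, 6, 5, 4, 3, 2, 1, 0] (12->'n', 11->'o', 10->'i', 9->'t', 8->'a', 7->'l', 6->'u', 5->'s', 4->'p', 3->'a', 2->'c', 1->'n', 0->'e'), giving 'noitaluspacne'.

'noitaluspacne'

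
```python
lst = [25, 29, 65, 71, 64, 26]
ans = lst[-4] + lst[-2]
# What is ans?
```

lst has length 6. Negative index -4 maps to positive index 6 + (-4) = 2. lst[2] = 65.
lst has length 6. Negative index -2 maps to positive index 6 + (-2) = 4. lst[4] = 64.
Sum: 65 + 64 = 129.

129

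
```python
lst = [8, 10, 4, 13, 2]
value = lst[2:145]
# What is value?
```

lst has length 5. The slice lst[2:145] selects indices [2, 3, 4] (2->4, 3->13, 4->2), giving [4, 13, 2].

[4, 13, 2]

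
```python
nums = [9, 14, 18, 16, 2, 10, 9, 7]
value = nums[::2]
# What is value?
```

nums has length 8. The slice nums[::2] selects indices [0, 2, 4, 6] (0->9, 2->18, 4->2, 6->9), giving [9, 18, 2, 9].

[9, 18, 2, 9]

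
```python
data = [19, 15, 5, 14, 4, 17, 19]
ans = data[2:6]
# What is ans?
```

data has length 7. The slice data[2:6] selects indices [2, 3, 4, 5] (2->5, 3->14, 4->4, 5->17), giving [5, 14, 4, 17].

[5, 14, 4, 17]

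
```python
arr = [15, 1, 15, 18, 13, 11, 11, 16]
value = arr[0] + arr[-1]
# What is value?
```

arr has length 8. arr[0] = 15.
arr has length 8. Negative index -1 maps to positive index 8 + (-1) = 7. arr[7] = 16.
Sum: 15 + 16 = 31.

31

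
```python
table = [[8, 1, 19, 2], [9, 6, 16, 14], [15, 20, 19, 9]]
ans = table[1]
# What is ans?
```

table has 3 rows. Row 1 is [9, 6, 16, 14].

[9, 6, 16, 14]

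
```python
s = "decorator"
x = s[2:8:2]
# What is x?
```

s has length 9. The slice s[2:8:2] selects indices [2, 4, 6] (2->'c', 4->'r', 6->'t'), giving 'crt'.

'crt'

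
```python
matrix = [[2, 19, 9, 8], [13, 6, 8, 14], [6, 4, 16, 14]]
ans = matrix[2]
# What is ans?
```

matrix has 3 rows. Row 2 is [6, 4, 16, 14].

[6, 4, 16, 14]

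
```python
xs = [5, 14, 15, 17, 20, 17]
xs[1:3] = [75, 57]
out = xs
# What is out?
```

xs starts as [5, 14, 15, 17, 20, 17] (length 6). The slice xs[1:3] covers indices [1, 2] with values [14, 15]. Replacing that slice with [75, 57] (same length) produces [5, 75, 57, 17, 20, 17].

[5, 75, 57, 17, 20, 17]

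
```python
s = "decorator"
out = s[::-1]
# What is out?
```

s has length 9. The slice s[::-1] selects indices [8, 7, 6, 5, 4, 3, 2, 1, 0] (8->'r', 7->'o', 6->'t', 5->'a', 4->'r', 3->'o', 2->'c', 1->'e', 0->'d'), giving 'rotaroced'.

'rotaroced'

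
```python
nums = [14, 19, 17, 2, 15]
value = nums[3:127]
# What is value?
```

nums has length 5. The slice nums[3:127] selects indices [3, 4] (3->2, 4->15), giving [2, 15].

[2, 15]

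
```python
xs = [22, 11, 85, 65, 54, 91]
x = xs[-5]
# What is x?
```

xs has length 6. Negative index -5 maps to positive index 6 + (-5) = 1. xs[1] = 11.

11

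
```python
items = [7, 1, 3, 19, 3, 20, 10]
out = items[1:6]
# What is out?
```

items has length 7. The slice items[1:6] selects indices [1, 2, 3, 4, 5] (1->1, 2->3, 3->19, 4->3, 5->20), giving [1, 3, 19, 3, 20].

[1, 3, 19, 3, 20]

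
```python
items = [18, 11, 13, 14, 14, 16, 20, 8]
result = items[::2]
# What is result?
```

items has length 8. The slice items[::2] selects indices [0, 2, 4, 6] (0->18, 2->13, 4->14, 6->20), giving [18, 13, 14, 20].

[18, 13, 14, 20]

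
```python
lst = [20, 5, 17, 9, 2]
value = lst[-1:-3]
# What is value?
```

lst has length 5. The slice lst[-1:-3] resolves to an empty index range, so the result is [].

[]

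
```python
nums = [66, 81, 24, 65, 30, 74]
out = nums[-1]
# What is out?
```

nums has length 6. Negative index -1 maps to positive index 6 + (-1) = 5. nums[5] = 74.

74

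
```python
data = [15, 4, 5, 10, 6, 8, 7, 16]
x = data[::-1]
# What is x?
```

data has length 8. The slice data[::-1] selects indices [7, 6, 5, 4, 3, 2, 1, 0] (7->16, 6->7, 5->8, 4->6, 3->10, 2->5, 1->4, 0->15), giving [16, 7, 8, 6, 10, 5, 4, 15].

[16, 7, 8, 6, 10, 5, 4, 15]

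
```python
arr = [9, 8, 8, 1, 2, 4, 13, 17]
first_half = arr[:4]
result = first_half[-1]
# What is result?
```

arr has length 8. The slice arr[:4] selects indices [0, 1, 2, 3] (0->9, 1->8, 2->8, 3->1), giving [9, 8, 8, 1]. So first_half = [9, 8, 8, 1]. Then first_half[-1] = 1.

1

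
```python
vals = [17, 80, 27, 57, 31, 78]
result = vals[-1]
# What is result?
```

vals has length 6. Negative index -1 maps to positive index 6 + (-1) = 5. vals[5] = 78.

78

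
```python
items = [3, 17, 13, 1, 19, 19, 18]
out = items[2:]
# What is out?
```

items has length 7. The slice items[2:] selects indices [2, 3, 4, 5, 6] (2->13, 3->1, 4->19, 5->19, 6->18), giving [13, 1, 19, 19, 18].

[13, 1, 19, 19, 18]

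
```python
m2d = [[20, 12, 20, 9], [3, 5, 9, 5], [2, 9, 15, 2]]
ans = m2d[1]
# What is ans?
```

m2d has 3 rows. Row 1 is [3, 5, 9, 5].

[3, 5, 9, 5]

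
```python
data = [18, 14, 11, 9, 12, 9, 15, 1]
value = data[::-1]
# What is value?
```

data has length 8. The slice data[::-1] selects indices [7, 6, 5, 4, 3, 2, 1, 0] (7->1, 6->15, 5->9, 4->12, 3->9, 2->11, 1->14, 0->18), giving [1, 15, 9, 12, 9, 11, 14, 18].

[1, 15, 9, 12, 9, 11, 14, 18]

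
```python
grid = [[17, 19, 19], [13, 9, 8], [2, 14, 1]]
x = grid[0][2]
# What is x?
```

grid[0] = [17, 19, 19]. Taking column 2 of that row yields 19.

19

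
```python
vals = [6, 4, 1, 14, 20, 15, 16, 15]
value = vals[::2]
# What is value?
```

vals has length 8. The slice vals[::2] selects indices [0, 2, 4, 6] (0->6, 2->1, 4->20, 6->16), giving [6, 1, 20, 16].

[6, 1, 20, 16]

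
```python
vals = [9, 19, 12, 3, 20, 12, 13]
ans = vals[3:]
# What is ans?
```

vals has length 7. The slice vals[3:] selects indices [3, 4, 5, 6] (3->3, 4->20, 5->12, 6->13), giving [3, 20, 12, 13].

[3, 20, 12, 13]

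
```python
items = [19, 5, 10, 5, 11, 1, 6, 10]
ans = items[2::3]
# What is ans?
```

items has length 8. The slice items[2::3] selects indices [2, 5] (2->10, 5->1), giving [10, 1].

[10, 1]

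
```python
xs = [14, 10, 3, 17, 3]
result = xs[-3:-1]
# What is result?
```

xs has length 5. The slice xs[-3:-1] selects indices [2, 3] (2->3, 3->17), giving [3, 17].

[3, 17]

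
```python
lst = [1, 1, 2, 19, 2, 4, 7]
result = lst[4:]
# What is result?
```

lst has length 7. The slice lst[4:] selects indices [4, 5, 6] (4->2, 5->4, 6->7), giving [2, 4, 7].

[2, 4, 7]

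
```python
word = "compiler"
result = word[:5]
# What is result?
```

word has length 8. The slice word[:5] selects indices [0, 1, 2, 3, 4] (0->'c', 1->'o', 2->'m', 3->'p', 4->'i'), giving 'compi'.

'compi'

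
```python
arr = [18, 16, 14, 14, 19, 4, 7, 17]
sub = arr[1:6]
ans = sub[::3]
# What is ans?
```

arr has length 8. The slice arr[1:6] selects indices [1, 2, 3, 4, 5] (1->16, 2->14, 3->14, 4->19, 5->4), giving [16, 14, 14, 19, 4]. So sub = [16, 14, 14, 19, 4]. sub has length 5. The slice sub[::3] selects indices [0, 3] (0->16, 3->19), giving [16, 19].

[16, 19]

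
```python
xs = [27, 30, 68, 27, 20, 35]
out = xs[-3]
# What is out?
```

xs has length 6. Negative index -3 maps to positive index 6 + (-3) = 3. xs[3] = 27.

27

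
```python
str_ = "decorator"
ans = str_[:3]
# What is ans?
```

str_ has length 9. The slice str_[:3] selects indices [0, 1, 2] (0->'d', 1->'e', 2->'c'), giving 'dec'.

'dec'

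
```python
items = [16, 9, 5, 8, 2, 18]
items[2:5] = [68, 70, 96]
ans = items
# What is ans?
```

items starts as [16, 9, 5, 8, 2, 18] (length 6). The slice items[2:5] covers indices [2, 3, 4] with values [5, 8, 2]. Replacing that slice with [68, 70, 96] (same length) produces [16, 9, 68, 70, 96, 18].

[16, 9, 68, 70, 96, 18]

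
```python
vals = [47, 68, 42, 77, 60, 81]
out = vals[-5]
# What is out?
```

vals has length 6. Negative index -5 maps to positive index 6 + (-5) = 1. vals[1] = 68.

68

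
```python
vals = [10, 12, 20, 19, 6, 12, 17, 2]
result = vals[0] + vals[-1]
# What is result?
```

vals has length 8. vals[0] = 10.
vals has length 8. Negative index -1 maps to positive index 8 + (-1) = 7. vals[7] = 2.
Sum: 10 + 2 = 12.

12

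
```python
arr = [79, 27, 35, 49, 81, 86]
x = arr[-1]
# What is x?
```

arr has length 6. Negative index -1 maps to positive index 6 + (-1) = 5. arr[5] = 86.

86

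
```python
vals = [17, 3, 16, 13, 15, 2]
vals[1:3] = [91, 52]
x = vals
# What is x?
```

vals starts as [17, 3, 16, 13, 15, 2] (length 6). The slice vals[1:3] covers indices [1, 2] with values [3, 16]. Replacing that slice with [91, 52] (same length) produces [17, 91, 52, 13, 15, 2].

[17, 91, 52, 13, 15, 2]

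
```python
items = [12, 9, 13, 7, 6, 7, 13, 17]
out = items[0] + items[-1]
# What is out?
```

items has length 8. items[0] = 12.
items has length 8. Negative index -1 maps to positive index 8 + (-1) = 7. items[7] = 17.
Sum: 12 + 17 = 29.

29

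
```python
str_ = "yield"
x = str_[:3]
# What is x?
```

str_ has length 5. The slice str_[:3] selects indices [0, 1, 2] (0->'y', 1->'i', 2->'e'), giving 'yie'.

'yie'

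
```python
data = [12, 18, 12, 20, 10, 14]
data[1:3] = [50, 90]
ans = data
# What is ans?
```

data starts as [12, 18, 12, 20, 10, 14] (length 6). The slice data[1:3] covers indices [1, 2] with values [18, 12]. Replacing that slice with [50, 90] (same length) produces [12, 50, 90, 20, 10, 14].

[12, 50, 90, 20, 10, 14]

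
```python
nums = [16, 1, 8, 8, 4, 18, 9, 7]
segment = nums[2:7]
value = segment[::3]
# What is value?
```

nums has length 8. The slice nums[2:7] selects indices [2, 3, 4, 5, 6] (2->8, 3->8, 4->4, 5->18, 6->9), giving [8, 8, 4, 18, 9]. So segment = [8, 8, 4, 18, 9]. segment has length 5. The slice segment[::3] selects indices [0, 3] (0->8, 3->18), giving [8, 18].

[8, 18]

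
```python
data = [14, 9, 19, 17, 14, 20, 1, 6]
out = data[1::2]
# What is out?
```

data has length 8. The slice data[1::2] selects indices [1, 3, 5, 7] (1->9, 3->17, 5->20, 7->6), giving [9, 17, 20, 6].

[9, 17, 20, 6]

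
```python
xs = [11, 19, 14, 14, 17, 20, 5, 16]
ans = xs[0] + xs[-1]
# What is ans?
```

xs has length 8. xs[0] = 11.
xs has length 8. Negative index -1 maps to positive index 8 + (-1) = 7. xs[7] = 16.
Sum: 11 + 16 = 27.

27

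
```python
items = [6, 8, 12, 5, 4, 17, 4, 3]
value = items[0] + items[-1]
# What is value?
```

items has length 8. items[0] = 6.
items has length 8. Negative index -1 maps to positive index 8 + (-1) = 7. items[7] = 3.
Sum: 6 + 3 = 9.

9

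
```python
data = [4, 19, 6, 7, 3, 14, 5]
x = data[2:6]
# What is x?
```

data has length 7. The slice data[2:6] selects indices [2, 3, 4, 5] (2->6, 3->7, 4->3, 5->14), giving [6, 7, 3, 14].

[6, 7, 3, 14]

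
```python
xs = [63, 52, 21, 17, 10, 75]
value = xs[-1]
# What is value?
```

xs has length 6. Negative index -1 maps to positive index 6 + (-1) = 5. xs[5] = 75.

75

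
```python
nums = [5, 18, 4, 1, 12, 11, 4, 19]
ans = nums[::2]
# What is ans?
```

nums has length 8. The slice nums[::2] selects indices [0, 2, 4, 6] (0->5, 2->4, 4->12, 6->4), giving [5, 4, 12, 4].

[5, 4, 12, 4]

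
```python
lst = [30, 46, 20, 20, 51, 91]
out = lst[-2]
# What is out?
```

lst has length 6. Negative index -2 maps to positive index 6 + (-2) = 4. lst[4] = 51.

51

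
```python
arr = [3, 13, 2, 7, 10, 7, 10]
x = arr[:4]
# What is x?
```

arr has length 7. The slice arr[:4] selects indices [0, 1, 2, 3] (0->3, 1->13, 2->2, 3->7), giving [3, 13, 2, 7].

[3, 13, 2, 7]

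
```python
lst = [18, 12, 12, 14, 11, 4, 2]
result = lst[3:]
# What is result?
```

lst has length 7. The slice lst[3:] selects indices [3, 4, 5, 6] (3->14, 4->11, 5->4, 6->2), giving [14, 11, 4, 2].

[14, 11, 4, 2]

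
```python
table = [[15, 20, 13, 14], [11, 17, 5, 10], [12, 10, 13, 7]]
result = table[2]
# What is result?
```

table has 3 rows. Row 2 is [12, 10, 13, 7].

[12, 10, 13, 7]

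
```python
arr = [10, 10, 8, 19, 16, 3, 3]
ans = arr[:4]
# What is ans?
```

arr has length 7. The slice arr[:4] selects indices [0, 1, 2, 3] (0->10, 1->10, 2->8, 3->19), giving [10, 10, 8, 19].

[10, 10, 8, 19]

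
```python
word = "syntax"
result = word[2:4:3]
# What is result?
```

word has length 6. The slice word[2:4:3] selects indices [2] (2->'n'), giving 'n'.

'n'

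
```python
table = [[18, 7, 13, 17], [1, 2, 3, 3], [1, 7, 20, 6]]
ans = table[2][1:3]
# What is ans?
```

table[2] = [1, 7, 20, 6]. table[2] has length 4. The slice table[2][1:3] selects indices [1, 2] (1->7, 2->20), giving [7, 20].

[7, 20]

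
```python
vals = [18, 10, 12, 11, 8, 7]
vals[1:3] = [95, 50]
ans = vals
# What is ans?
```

vals starts as [18, 10, 12, 11, 8, 7] (length 6). The slice vals[1:3] covers indices [1, 2] with values [10, 12]. Replacing that slice with [95, 50] (same length) produces [18, 95, 50, 11, 8, 7].

[18, 95, 50, 11, 8, 7]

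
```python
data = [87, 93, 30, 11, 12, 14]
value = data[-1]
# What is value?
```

data has length 6. Negative index -1 maps to positive index 6 + (-1) = 5. data[5] = 14.

14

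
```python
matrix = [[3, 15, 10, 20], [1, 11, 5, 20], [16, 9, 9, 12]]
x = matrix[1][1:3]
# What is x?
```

matrix[1] = [1, 11, 5, 20]. matrix[1] has length 4. The slice matrix[1][1:3] selects indices [1, 2] (1->11, 2->5), giving [11, 5].

[11, 5]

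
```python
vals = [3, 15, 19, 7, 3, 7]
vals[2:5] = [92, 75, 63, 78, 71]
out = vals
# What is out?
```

vals starts as [3, 15, 19, 7, 3, 7] (length 6). The slice vals[2:5] covers indices [2, 3, 4] with values [19, 7, 3]. Replacing that slice with [92, 75, 63, 78, 71] (different length) produces [3, 15, 92, 75, 63, 78, 71, 7].

[3, 15, 92, 75, 63, 78, 71, 7]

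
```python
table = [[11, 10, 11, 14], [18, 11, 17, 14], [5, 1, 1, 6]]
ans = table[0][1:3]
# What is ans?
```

table[0] = [11, 10, 11, 14]. table[0] has length 4. The slice table[0][1:3] selects indices [1, 2] (1->10, 2->11), giving [10, 11].

[10, 11]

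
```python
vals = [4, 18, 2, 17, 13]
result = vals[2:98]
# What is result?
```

vals has length 5. The slice vals[2:98] selects indices [2, 3, 4] (2->2, 3->17, 4->13), giving [2, 17, 13].

[2, 17, 13]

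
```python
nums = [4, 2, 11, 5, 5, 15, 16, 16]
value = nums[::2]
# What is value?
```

nums has length 8. The slice nums[::2] selects indices [0, 2, 4, 6] (0->4, 2->11, 4->5, 6->16), giving [4, 11, 5, 16].

[4, 11, 5, 16]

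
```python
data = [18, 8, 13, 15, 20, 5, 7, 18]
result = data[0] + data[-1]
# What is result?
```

data has length 8. data[0] = 18.
data has length 8. Negative index -1 maps to positive index 8 + (-1) = 7. data[7] = 18.
Sum: 18 + 18 = 36.

36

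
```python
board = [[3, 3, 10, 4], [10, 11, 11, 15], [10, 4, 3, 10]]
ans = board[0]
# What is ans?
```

board has 3 rows. Row 0 is [3, 3, 10, 4].

[3, 3, 10, 4]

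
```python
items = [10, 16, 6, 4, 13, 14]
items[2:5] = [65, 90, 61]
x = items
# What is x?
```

items starts as [10, 16, 6, 4, 13, 14] (length 6). The slice items[2:5] covers indices [2, 3, 4] with values [6, 4, 13]. Replacing that slice with [65, 90, 61] (same length) produces [10, 16, 65, 90, 61, 14].

[10, 16, 65, 90, 61, 14]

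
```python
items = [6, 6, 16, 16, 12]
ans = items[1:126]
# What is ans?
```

items has length 5. The slice items[1:126] selects indices [1, 2, 3, 4] (1->6, 2->16, 3->16, 4->12), giving [6, 16, 16, 12].

[6, 16, 16, 12]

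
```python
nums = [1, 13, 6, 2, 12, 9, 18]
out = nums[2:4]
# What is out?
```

nums has length 7. The slice nums[2:4] selects indices [2, 3] (2->6, 3->2), giving [6, 2].

[6, 2]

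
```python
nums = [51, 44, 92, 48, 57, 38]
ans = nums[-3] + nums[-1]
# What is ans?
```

nums has length 6. Negative index -3 maps to positive index 6 + (-3) = 3. nums[3] = 48.
nums has length 6. Negative index -1 maps to positive index 6 + (-1) = 5. nums[5] = 38.
Sum: 48 + 38 = 86.

86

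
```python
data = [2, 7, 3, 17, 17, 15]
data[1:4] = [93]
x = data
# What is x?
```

data starts as [2, 7, 3, 17, 17, 15] (length 6). The slice data[1:4] covers indices [1, 2, 3] with values [7, 3, 17]. Replacing that slice with [93] (different length) produces [2, 93, 17, 15].

[2, 93, 17, 15]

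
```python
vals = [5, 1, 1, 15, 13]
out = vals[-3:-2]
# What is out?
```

vals has length 5. The slice vals[-3:-2] selects indices [2] (2->1), giving [1].

[1]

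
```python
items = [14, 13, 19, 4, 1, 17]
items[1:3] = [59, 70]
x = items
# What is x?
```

items starts as [14, 13, 19, 4, 1, 17] (length 6). The slice items[1:3] covers indices [1, 2] with values [13, 19]. Replacing that slice with [59, 70] (same length) produces [14, 59, 70, 4, 1, 17].

[14, 59, 70, 4, 1, 17]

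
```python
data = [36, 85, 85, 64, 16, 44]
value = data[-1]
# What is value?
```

data has length 6. Negative index -1 maps to positive index 6 + (-1) = 5. data[5] = 44.

44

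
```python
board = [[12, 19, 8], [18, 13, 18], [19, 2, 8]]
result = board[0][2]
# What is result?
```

board[0] = [12, 19, 8]. Taking column 2 of that row yields 8.

8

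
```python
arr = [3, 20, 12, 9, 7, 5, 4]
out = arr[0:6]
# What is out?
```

arr has length 7. The slice arr[0:6] selects indices [0, 1, 2, 3, 4, 5] (0->3, 1->20, 2->12, 3->9, 4->7, 5->5), giving [3, 20, 12, 9, 7, 5].

[3, 20, 12, 9, 7, 5]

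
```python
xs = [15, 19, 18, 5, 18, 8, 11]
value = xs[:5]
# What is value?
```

xs has length 7. The slice xs[:5] selects indices [0, 1, 2, 3, 4] (0->15, 1->19, 2->18, 3->5, 4->18), giving [15, 19, 18, 5, 18].

[15, 19, 18, 5, 18]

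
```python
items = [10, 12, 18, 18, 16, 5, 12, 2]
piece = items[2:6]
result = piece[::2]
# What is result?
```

items has length 8. The slice items[2:6] selects indices [2, 3, 4, 5] (2->18, 3->18, 4->16, 5->5), giving [18, 18, 16, 5]. So piece = [18, 18, 16, 5]. piece has length 4. The slice piece[::2] selects indices [0, 2] (0->18, 2->16), giving [18, 16].

[18, 16]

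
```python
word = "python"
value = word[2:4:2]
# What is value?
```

word has length 6. The slice word[2:4:2] selects indices [2] (2->'t'), giving 't'.

't'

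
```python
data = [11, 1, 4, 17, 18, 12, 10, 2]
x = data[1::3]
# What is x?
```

data has length 8. The slice data[1::3] selects indices [1, 4, 7] (1->1, 4->18, 7->2), giving [1, 18, 2].

[1, 18, 2]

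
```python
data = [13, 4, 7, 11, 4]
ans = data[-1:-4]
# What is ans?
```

data has length 5. The slice data[-1:-4] resolves to an empty index range, so the result is [].

[]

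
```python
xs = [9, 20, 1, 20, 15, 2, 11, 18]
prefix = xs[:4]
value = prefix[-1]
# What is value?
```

xs has length 8. The slice xs[:4] selects indices [0, 1, 2, 3] (0->9, 1->20, 2->1, 3->20), giving [9, 20, 1, 20]. So prefix = [9, 20, 1, 20]. Then prefix[-1] = 20.

20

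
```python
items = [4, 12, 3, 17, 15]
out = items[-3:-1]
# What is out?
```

items has length 5. The slice items[-3:-1] selects indices [2, 3] (2->3, 3->17), giving [3, 17].

[3, 17]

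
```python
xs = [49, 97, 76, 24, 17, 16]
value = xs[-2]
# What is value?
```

xs has length 6. Negative index -2 maps to positive index 6 + (-2) = 4. xs[4] = 17.

17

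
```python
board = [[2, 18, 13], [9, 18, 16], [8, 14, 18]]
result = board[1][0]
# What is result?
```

board[1] = [9, 18, 16]. Taking column 0 of that row yields 9.

9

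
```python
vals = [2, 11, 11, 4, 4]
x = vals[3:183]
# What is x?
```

vals has length 5. The slice vals[3:183] selects indices [3, 4] (3->4, 4->4), giving [4, 4].

[4, 4]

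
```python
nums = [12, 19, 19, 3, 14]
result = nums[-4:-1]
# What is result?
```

nums has length 5. The slice nums[-4:-1] selects indices [1, 2, 3] (1->19, 2->19, 3->3), giving [19, 19, 3].

[19, 19, 3]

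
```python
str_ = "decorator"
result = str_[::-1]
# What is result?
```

str_ has length 9. The slice str_[::-1] selects indices [8, 7, 6, 5, 4, 3, 2, 1, 0] (8->'r', 7->'o', 6->'t', 5->'a', 4->'r', 3->'o', 2->'c', 1->'e', 0->'d'), giving 'rotaroced'.

'rotaroced'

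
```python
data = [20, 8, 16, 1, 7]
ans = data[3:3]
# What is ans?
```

data has length 5. The slice data[3:3] resolves to an empty index range, so the result is [].

[]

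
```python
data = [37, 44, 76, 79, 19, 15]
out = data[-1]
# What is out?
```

data has length 6. Negative index -1 maps to positive index 6 + (-1) = 5. data[5] = 15.

15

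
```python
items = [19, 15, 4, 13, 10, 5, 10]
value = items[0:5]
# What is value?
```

items has length 7. The slice items[0:5] selects indices [0, 1, 2, 3, 4] (0->19, 1->15, 2->4, 3->13, 4->10), giving [19, 15, 4, 13, 10].

[19, 15, 4, 13, 10]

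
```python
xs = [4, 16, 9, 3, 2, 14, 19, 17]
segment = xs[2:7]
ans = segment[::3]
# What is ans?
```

xs has length 8. The slice xs[2:7] selects indices [2, 3, 4, 5, 6] (2->9, 3->3, 4->2, 5->14, 6->19), giving [9, 3, 2, 14, 19]. So segment = [9, 3, 2, 14, 19]. segment has length 5. The slice segment[::3] selects indices [0, 3] (0->9, 3->14), giving [9, 14].

[9, 14]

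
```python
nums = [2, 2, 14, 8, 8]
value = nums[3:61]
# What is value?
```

nums has length 5. The slice nums[3:61] selects indices [3, 4] (3->8, 4->8), giving [8, 8].

[8, 8]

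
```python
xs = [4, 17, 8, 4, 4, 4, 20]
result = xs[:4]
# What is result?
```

xs has length 7. The slice xs[:4] selects indices [0, 1, 2, 3] (0->4, 1->17, 2->8, 3->4), giving [4, 17, 8, 4].

[4, 17, 8, 4]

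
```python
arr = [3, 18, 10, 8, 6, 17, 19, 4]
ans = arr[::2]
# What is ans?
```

arr has length 8. The slice arr[::2] selects indices [0, 2, 4, 6] (0->3, 2->10, 4->6, 6->19), giving [3, 10, 6, 19].

[3, 10, 6, 19]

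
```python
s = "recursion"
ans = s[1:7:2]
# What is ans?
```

s has length 9. The slice s[1:7:2] selects indices [1, 3, 5] (1->'e', 3->'u', 5->'s'), giving 'eus'.

'eus'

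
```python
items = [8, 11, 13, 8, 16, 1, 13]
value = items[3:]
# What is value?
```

items has length 7. The slice items[3:] selects indices [3, 4, 5, 6] (3->8, 4->16, 5->1, 6->13), giving [8, 16, 1, 13].

[8, 16, 1, 13]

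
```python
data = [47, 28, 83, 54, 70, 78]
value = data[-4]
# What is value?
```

data has length 6. Negative index -4 maps to positive index 6 + (-4) = 2. data[2] = 83.

83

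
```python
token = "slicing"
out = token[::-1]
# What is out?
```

token has length 7. The slice token[::-1] selects indices [6, 5, 4, 3, 2, 1, 0] (6->'g', 5->'n', 4->'i', 3->'c', 2->'i', 1->'l', 0->'s'), giving 'gnicils'.

'gnicils'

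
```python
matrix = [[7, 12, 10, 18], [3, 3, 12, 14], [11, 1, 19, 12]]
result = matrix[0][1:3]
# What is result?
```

matrix[0] = [7, 12, 10, 18]. matrix[0] has length 4. The slice matrix[0][1:3] selects indices [1, 2] (1->12, 2->10), giving [12, 10].

[12, 10]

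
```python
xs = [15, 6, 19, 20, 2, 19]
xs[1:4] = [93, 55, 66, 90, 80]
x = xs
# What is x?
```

xs starts as [15, 6, 19, 20, 2, 19] (length 6). The slice xs[1:4] covers indices [1, 2, 3] with values [6, 19, 20]. Replacing that slice with [93, 55, 66, 90, 80] (different length) produces [15, 93, 55, 66, 90, 80, 2, 19].

[15, 93, 55, 66, 90, 80, 2, 19]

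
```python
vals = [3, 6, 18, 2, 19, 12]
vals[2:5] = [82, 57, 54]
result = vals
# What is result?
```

vals starts as [3, 6, 18, 2, 19, 12] (length 6). The slice vals[2:5] covers indices [2, 3, 4] with values [18, 2, 19]. Replacing that slice with [82, 57, 54] (same length) produces [3, 6, 82, 57, 54, 12].

[3, 6, 82, 57, 54, 12]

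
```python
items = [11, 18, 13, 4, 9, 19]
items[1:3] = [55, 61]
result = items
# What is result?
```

items starts as [11, 18, 13, 4, 9, 19] (length 6). The slice items[1:3] covers indices [1, 2] with values [18, 13]. Replacing that slice with [55, 61] (same length) produces [11, 55, 61, 4, 9, 19].

[11, 55, 61, 4, 9, 19]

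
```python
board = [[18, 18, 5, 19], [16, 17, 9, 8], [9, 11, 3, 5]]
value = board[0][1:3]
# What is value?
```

board[0] = [18, 18, 5, 19]. board[0] has length 4. The slice board[0][1:3] selects indices [1, 2] (1->18, 2->5), giving [18, 5].

[18, 5]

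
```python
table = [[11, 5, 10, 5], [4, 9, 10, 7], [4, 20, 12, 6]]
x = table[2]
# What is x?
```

table has 3 rows. Row 2 is [4, 20, 12, 6].

[4, 20, 12, 6]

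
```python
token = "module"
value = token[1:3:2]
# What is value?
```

token has length 6. The slice token[1:3:2] selects indices [1] (1->'o'), giving 'o'.

'o'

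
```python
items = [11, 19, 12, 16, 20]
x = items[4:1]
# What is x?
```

items has length 5. The slice items[4:1] resolves to an empty index range, so the result is [].

[]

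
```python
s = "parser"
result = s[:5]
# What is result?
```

s has length 6. The slice s[:5] selects indices [0, 1, 2, 3, 4] (0->'p', 1->'a', 2->'r', 3->'s', 4->'e'), giving 'parse'.

'parse'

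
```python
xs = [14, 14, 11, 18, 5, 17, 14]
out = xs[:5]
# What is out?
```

xs has length 7. The slice xs[:5] selects indices [0, 1, 2, 3, 4] (0->14, 1->14, 2->11, 3->18, 4->5), giving [14, 14, 11, 18, 5].

[14, 14, 11, 18, 5]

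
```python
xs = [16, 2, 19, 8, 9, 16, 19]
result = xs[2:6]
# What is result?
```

xs has length 7. The slice xs[2:6] selects indices [2, 3, 4, 5] (2->19, 3->8, 4->9, 5->16), giving [19, 8, 9, 16].

[19, 8, 9, 16]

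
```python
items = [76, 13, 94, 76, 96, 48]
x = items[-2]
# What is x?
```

items has length 6. Negative index -2 maps to positive index 6 + (-2) = 4. items[4] = 96.

96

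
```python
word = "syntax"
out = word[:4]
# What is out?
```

word has length 6. The slice word[:4] selects indices [0, 1, 2, 3] (0->'s', 1->'y', 2->'n', 3->'t'), giving 'synt'.

'synt'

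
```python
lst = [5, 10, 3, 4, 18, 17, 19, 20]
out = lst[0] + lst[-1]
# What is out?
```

lst has length 8. lst[0] = 5.
lst has length 8. Negative index -1 maps to positive index 8 + (-1) = 7. lst[7] = 20.
Sum: 5 + 20 = 25.

25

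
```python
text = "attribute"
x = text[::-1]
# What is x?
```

text has length 9. The slice text[::-1] selects indices [8, 7, 6, 5, 4, 3, 2, 1, 0] (8->'e', 7->'t', 6->'u', 5->'b', 4->'i', 3->'r', 2->'t', 1->'t', 0->'a'), giving 'etubirtta'.

'etubirtta'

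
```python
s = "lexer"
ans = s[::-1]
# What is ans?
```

s has length 5. The slice s[::-1] selects indices [4, 3, 2, 1, 0] (4->'r', 3->'e', 2->'x', 1->'e', 0->'l'), giving 'rexel'.

'rexel'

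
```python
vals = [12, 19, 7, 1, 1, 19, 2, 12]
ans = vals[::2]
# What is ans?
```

vals has length 8. The slice vals[::2] selects indices [0, 2, 4, 6] (0->12, 2->7, 4->1, 6->2), giving [12, 7, 1, 2].

[12, 7, 1, 2]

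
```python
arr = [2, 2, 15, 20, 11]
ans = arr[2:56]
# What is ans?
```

arr has length 5. The slice arr[2:56] selects indices [2, 3, 4] (2->15, 3->20, 4->11), giving [15, 20, 11].

[15, 20, 11]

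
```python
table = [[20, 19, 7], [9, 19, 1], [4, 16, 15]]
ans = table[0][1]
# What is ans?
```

table[0] = [20, 19, 7]. Taking column 1 of that row yields 19.

19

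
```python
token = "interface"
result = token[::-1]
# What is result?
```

token has length 9. The slice token[::-1] selects indices [8, 7, 6, 5, 4, 3, 2, 1, 0] (8->'e', 7->'c', 6->'a', 5->'f', 4->'r', 3->'e', 2->'t', 1->'n', 0->'i'), giving 'ecafretni'.

'ecafretni'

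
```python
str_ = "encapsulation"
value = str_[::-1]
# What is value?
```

str_ has length 13. The slice str_[::-1] selects indices [12, 11, 10, 9, 8, 7, 6, 5, 4, 3, 2, 1, 0] (12->'n', 11->'o', 10->'i', 9->'t', 8->'a', 7->'l', 6->'u', 5->'s', 4->'p', 3->'a', 2->'c', 1->'n', 0->'e'), giving 'noitaluspacne'.

'noitaluspacne'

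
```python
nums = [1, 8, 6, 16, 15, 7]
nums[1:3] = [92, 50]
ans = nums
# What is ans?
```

nums starts as [1, 8, 6, 16, 15, 7] (length 6). The slice nums[1:3] covers indices [1, 2] with values [8, 6]. Replacing that slice with [92, 50] (same length) produces [1, 92, 50, 16, 15, 7].

[1, 92, 50, 16, 15, 7]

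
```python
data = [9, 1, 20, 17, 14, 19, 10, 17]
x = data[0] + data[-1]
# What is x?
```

data has length 8. data[0] = 9.
data has length 8. Negative index -1 maps to positive index 8 + (-1) = 7. data[7] = 17.
Sum: 9 + 17 = 26.

26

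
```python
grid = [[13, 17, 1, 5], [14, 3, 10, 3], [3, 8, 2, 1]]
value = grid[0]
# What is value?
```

grid has 3 rows. Row 0 is [13, 17, 1, 5].

[13, 17, 1, 5]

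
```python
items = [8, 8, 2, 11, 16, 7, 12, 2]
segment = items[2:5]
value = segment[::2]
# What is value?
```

items has length 8. The slice items[2:5] selects indices [2, 3, 4] (2->2, 3->11, 4->16), giving [2, 11, 16]. So segment = [2, 11, 16]. segment has length 3. The slice segment[::2] selects indices [0, 2] (0->2, 2->16), giving [2, 16].

[2, 16]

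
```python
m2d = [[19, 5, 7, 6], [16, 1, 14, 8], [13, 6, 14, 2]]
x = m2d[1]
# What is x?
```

m2d has 3 rows. Row 1 is [16, 1, 14, 8].

[16, 1, 14, 8]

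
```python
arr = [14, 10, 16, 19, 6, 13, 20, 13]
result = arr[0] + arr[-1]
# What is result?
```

arr has length 8. arr[0] = 14.
arr has length 8. Negative index -1 maps to positive index 8 + (-1) = 7. arr[7] = 13.
Sum: 14 + 13 = 27.

27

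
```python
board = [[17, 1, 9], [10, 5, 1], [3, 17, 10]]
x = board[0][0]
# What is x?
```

board[0] = [17, 1, 9]. Taking column 0 of that row yields 17.

17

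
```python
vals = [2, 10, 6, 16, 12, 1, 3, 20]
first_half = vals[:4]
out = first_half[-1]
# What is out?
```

vals has length 8. The slice vals[:4] selects indices [0, 1, 2, 3] (0->2, 1->10, 2->6, 3->16), giving [2, 10, 6, 16]. So first_half = [2, 10, 6, 16]. Then first_half[-1] = 16.

16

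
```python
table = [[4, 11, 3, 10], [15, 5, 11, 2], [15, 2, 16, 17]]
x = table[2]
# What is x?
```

table has 3 rows. Row 2 is [15, 2, 16, 17].

[15, 2, 16, 17]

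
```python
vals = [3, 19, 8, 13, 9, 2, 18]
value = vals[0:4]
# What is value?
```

vals has length 7. The slice vals[0:4] selects indices [0, 1, 2, 3] (0->3, 1->19, 2->8, 3->13), giving [3, 19, 8, 13].

[3, 19, 8, 13]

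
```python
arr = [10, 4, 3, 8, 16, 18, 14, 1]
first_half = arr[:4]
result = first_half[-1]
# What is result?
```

arr has length 8. The slice arr[:4] selects indices [0, 1, 2, 3] (0->10, 1->4, 2->3, 3->8), giving [10, 4, 3, 8]. So first_half = [10, 4, 3, 8]. Then first_half[-1] = 8.

8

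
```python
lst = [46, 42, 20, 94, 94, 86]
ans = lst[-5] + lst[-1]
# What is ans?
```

lst has length 6. Negative index -5 maps to positive index 6 + (-5) = 1. lst[1] = 42.
lst has length 6. Negative index -1 maps to positive index 6 + (-1) = 5. lst[5] = 86.
Sum: 42 + 86 = 128.

128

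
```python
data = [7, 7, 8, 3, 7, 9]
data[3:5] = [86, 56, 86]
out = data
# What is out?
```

data starts as [7, 7, 8, 3, 7, 9] (length 6). The slice data[3:5] covers indices [3, 4] with values [3, 7]. Replacing that slice with [86, 56, 86] (different length) produces [7, 7, 8, 86, 56, 86, 9].

[7, 7, 8, 86, 56, 86, 9]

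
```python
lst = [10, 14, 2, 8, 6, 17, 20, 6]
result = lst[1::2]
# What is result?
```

lst has length 8. The slice lst[1::2] selects indices [1, 3, 5, 7] (1->14, 3->8, 5->17, 7->6), giving [14, 8, 17, 6].

[14, 8, 17, 6]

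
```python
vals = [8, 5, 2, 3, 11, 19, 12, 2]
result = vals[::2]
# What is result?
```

vals has length 8. The slice vals[::2] selects indices [0, 2, 4, 6] (0->8, 2->2, 4->11, 6->12), giving [8, 2, 11, 12].

[8, 2, 11, 12]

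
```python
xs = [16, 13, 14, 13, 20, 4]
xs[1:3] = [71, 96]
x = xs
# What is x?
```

xs starts as [16, 13, 14, 13, 20, 4] (length 6). The slice xs[1:3] covers indices [1, 2] with values [13, 14]. Replacing that slice with [71, 96] (same length) produces [16, 71, 96, 13, 20, 4].

[16, 71, 96, 13, 20, 4]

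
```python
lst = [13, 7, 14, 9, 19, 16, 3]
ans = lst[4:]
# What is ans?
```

lst has length 7. The slice lst[4:] selects indices [4, 5, 6] (4->19, 5->16, 6->3), giving [19, 16, 3].

[19, 16, 3]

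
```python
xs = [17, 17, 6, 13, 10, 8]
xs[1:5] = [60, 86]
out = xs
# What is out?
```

xs starts as [17, 17, 6, 13, 10, 8] (length 6). The slice xs[1:5] covers indices [1, 2, 3, 4] with values [17, 6, 13, 10]. Replacing that slice with [60, 86] (different length) produces [17, 60, 86, 8].

[17, 60, 86, 8]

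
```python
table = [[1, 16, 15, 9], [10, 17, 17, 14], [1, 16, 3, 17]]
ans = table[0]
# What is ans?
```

table has 3 rows. Row 0 is [1, 16, 15, 9].

[1, 16, 15, 9]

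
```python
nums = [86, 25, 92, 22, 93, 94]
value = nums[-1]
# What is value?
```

nums has length 6. Negative index -1 maps to positive index 6 + (-1) = 5. nums[5] = 94.

94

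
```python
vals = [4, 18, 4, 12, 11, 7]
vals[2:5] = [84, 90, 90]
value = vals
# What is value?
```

vals starts as [4, 18, 4, 12, 11, 7] (length 6). The slice vals[2:5] covers indices [2, 3, 4] with values [4, 12, 11]. Replacing that slice with [84, 90, 90] (same length) produces [4, 18, 84, 90, 90, 7].

[4, 18, 84, 90, 90, 7]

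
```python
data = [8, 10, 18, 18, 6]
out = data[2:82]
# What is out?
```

data has length 5. The slice data[2:82] selects indices [2, 3, 4] (2->18, 3->18, 4->6), giving [18, 18, 6].

[18, 18, 6]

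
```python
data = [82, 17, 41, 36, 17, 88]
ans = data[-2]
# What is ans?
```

data has length 6. Negative index -2 maps to positive index 6 + (-2) = 4. data[4] = 17.

17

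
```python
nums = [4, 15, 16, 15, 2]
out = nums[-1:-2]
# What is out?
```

nums has length 5. The slice nums[-1:-2] resolves to an empty index range, so the result is [].

[]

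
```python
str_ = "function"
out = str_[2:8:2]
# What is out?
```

str_ has length 8. The slice str_[2:8:2] selects indices [2, 4, 6] (2->'n', 4->'t', 6->'o'), giving 'nto'.

'nto'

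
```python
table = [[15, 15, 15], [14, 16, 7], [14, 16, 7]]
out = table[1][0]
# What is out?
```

table[1] = [14, 16, 7]. Taking column 0 of that row yields 14.

14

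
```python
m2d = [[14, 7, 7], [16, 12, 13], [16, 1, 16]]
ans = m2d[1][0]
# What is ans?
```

m2d[1] = [16, 12, 13]. Taking column 0 of that row yields 16.

16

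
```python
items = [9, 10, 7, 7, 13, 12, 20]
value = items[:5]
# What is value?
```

items has length 7. The slice items[:5] selects indices [0, 1, 2, 3, 4] (0->9, 1->10, 2->7, 3->7, 4->13), giving [9, 10, 7, 7, 13].

[9, 10, 7, 7, 13]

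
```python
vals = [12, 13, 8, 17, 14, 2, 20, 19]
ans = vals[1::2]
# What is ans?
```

vals has length 8. The slice vals[1::2] selects indices [1, 3, 5, 7] (1->13, 3->17, 5->2, 7->19), giving [13, 17, 2, 19].

[13, 17, 2, 19]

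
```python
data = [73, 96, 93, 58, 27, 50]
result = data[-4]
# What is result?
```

data has length 6. Negative index -4 maps to positive index 6 + (-4) = 2. data[2] = 93.

93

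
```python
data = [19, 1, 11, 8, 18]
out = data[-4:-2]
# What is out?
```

data has length 5. The slice data[-4:-2] selects indices [1, 2] (1->1, 2->11), giving [1, 11].

[1, 11]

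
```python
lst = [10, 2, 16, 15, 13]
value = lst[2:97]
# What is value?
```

lst has length 5. The slice lst[2:97] selects indices [2, 3, 4] (2->16, 3->15, 4->13), giving [16, 15, 13].

[16, 15, 13]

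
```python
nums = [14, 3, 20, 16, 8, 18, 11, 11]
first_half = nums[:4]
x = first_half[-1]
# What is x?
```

nums has length 8. The slice nums[:4] selects indices [0, 1, 2, 3] (0->14, 1->3, 2->20, 3->16), giving [14, 3, 20, 16]. So first_half = [14, 3, 20, 16]. Then first_half[-1] = 16.

16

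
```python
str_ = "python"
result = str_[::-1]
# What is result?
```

str_ has length 6. The slice str_[::-1] selects indices [5, 4, 3, 2, 1, 0] (5->'n', 4->'o', 3->'h', 2->'t', 1->'y', 0->'p'), giving 'nohtyp'.

'nohtyp'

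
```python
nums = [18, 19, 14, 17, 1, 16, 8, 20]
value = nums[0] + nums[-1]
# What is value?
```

nums has length 8. nums[0] = 18.
nums has length 8. Negative index -1 maps to positive index 8 + (-1) = 7. nums[7] = 20.
Sum: 18 + 20 = 38.

38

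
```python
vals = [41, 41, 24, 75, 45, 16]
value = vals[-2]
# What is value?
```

vals has length 6. Negative index -2 maps to positive index 6 + (-2) = 4. vals[4] = 45.

45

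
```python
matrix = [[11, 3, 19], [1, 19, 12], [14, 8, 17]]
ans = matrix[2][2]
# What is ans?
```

matrix[2] = [14, 8, 17]. Taking column 2 of that row yields 17.

17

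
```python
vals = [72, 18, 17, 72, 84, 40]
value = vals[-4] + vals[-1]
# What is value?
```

vals has length 6. Negative index -4 maps to positive index 6 + (-4) = 2. vals[2] = 17.
vals has length 6. Negative index -1 maps to positive index 6 + (-1) = 5. vals[5] = 40.
Sum: 17 + 40 = 57.

57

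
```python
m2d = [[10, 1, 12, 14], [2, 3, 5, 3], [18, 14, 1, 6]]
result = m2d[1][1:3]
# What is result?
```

m2d[1] = [2, 3, 5, 3]. m2d[1] has length 4. The slice m2d[1][1:3] selects indices [1, 2] (1->3, 2->5), giving [3, 5].

[3, 5]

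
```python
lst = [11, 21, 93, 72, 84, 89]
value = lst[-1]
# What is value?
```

lst has length 6. Negative index -1 maps to positive index 6 + (-1) = 5. lst[5] = 89.

89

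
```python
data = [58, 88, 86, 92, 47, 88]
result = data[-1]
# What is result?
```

data has length 6. Negative index -1 maps to positive index 6 + (-1) = 5. data[5] = 88.

88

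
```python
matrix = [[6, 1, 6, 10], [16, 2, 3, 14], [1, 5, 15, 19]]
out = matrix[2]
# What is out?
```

matrix has 3 rows. Row 2 is [1, 5, 15, 19].

[1, 5, 15, 19]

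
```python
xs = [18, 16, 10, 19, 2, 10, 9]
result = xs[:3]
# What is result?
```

xs has length 7. The slice xs[:3] selects indices [0, 1, 2] (0->18, 1->16, 2->10), giving [18, 16, 10].

[18, 16, 10]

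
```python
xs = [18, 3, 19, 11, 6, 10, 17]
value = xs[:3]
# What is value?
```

xs has length 7. The slice xs[:3] selects indices [0, 1, 2] (0->18, 1->3, 2->19), giving [18, 3, 19].

[18, 3, 19]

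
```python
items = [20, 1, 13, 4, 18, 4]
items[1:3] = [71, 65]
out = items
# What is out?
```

items starts as [20, 1, 13, 4, 18, 4] (length 6). The slice items[1:3] covers indices [1, 2] with values [1, 13]. Replacing that slice with [71, 65] (same length) produces [20, 71, 65, 4, 18, 4].

[20, 71, 65, 4, 18, 4]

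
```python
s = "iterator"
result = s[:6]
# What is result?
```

s has length 8. The slice s[:6] selects indices [0, 1, 2, 3, 4, 5] (0->'i', 1->'t', 2->'e', 3->'r', 4->'a', 5->'t'), giving 'iterat'.

'iterat'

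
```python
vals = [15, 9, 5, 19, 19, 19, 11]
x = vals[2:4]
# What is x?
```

vals has length 7. The slice vals[2:4] selects indices [2, 3] (2->5, 3->19), giving [5, 19].

[5, 19]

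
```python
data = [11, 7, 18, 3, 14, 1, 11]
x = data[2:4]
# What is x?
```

data has length 7. The slice data[2:4] selects indices [2, 3] (2->18, 3->3), giving [18, 3].

[18, 3]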